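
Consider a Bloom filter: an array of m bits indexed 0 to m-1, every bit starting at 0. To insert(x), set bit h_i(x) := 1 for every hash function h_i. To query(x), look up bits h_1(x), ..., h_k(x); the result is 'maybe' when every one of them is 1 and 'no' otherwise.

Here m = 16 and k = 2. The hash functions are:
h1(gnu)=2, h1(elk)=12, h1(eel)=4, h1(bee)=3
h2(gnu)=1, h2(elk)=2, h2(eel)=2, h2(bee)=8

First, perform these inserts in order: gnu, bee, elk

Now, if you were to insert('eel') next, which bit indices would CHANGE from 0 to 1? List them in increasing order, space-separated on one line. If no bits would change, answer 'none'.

Answer: 4

Derivation:
Start: bits=0000000000000000
After insert 'gnu': sets bits 1 2 -> bits=0110000000000000
After insert 'bee': sets bits 3 8 -> bits=0111000010000000
After insert 'elk': sets bits 2 12 -> bits=0111000010001000
insert 'eel' would touch bits 2 4; currently bit2=1, bit4=0
Bits that are 0 among those (would change 0->1): 4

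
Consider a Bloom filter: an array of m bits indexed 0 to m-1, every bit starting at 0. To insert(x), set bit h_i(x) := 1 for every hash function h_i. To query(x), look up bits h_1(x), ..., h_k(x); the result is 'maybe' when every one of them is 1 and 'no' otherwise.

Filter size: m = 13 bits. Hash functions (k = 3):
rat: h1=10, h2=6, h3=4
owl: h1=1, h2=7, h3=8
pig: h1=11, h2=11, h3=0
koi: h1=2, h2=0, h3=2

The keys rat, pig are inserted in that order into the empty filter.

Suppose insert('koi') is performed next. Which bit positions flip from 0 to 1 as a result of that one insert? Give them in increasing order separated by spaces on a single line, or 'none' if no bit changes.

Start: bits=0000000000000
After insert 'rat': sets bits 4 6 10 -> bits=0000101000100
After insert 'pig': sets bits 0 11 -> bits=1000101000110
insert 'koi' would touch bits 0 2; currently bit0=1, bit2=0
Bits that are 0 among those (would change 0->1): 2

Answer: 2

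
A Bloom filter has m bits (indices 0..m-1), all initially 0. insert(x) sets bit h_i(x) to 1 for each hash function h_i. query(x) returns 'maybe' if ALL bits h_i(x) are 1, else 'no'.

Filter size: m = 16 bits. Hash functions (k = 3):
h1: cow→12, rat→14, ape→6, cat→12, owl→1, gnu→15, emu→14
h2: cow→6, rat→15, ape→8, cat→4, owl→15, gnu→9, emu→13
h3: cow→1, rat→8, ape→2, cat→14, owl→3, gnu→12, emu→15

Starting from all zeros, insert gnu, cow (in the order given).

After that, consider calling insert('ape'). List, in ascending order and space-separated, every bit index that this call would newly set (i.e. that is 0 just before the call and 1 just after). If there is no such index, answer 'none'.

Answer: 2 8

Derivation:
Start: bits=0000000000000000
After insert 'gnu': sets bits 9 12 15 -> bits=0000000001001001
After insert 'cow': sets bits 1 6 12 -> bits=0100001001001001
insert 'ape' would touch bits 2 6 8; currently bit2=0, bit6=1, bit8=0
Bits that are 0 among those (would change 0->1): 2 8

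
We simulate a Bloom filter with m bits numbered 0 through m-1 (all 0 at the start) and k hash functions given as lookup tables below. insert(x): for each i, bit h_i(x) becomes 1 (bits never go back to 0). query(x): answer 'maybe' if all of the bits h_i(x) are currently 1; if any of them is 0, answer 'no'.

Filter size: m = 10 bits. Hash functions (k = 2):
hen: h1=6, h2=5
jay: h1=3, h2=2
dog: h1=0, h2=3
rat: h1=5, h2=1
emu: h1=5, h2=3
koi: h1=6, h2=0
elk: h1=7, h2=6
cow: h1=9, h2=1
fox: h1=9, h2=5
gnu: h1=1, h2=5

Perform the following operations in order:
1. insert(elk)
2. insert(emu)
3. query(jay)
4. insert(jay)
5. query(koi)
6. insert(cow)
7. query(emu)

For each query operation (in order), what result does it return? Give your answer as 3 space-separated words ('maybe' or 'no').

Start: bits=0000000000
Op 1: insert elk -> sets bits 6 7 -> bits=0000001100
Op 2: insert emu -> sets bits 3 5 -> bits=0001011100
Op 3: query jay -> checks bit2=0, bit3=1 (has a 0) -> no
Op 4: insert jay -> sets bits 2 3 -> bits=0011011100
Op 5: query koi -> checks bit0=0, bit6=1 (has a 0) -> no
Op 6: insert cow -> sets bits 1 9 -> bits=0111011101
Op 7: query emu -> checks bit3=1, bit5=1 (all 1) -> maybe
Query results in order: no no maybe

Answer: no no maybe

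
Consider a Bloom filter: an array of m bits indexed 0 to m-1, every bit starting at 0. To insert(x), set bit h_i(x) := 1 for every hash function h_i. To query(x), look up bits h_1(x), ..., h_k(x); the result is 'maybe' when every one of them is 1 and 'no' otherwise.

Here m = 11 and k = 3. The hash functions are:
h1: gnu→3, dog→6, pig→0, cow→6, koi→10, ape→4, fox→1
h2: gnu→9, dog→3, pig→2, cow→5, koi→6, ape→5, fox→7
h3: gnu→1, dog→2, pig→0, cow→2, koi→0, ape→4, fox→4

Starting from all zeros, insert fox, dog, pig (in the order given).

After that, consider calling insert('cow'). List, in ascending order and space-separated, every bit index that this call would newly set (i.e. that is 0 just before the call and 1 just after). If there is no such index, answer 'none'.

Answer: 5

Derivation:
Start: bits=00000000000
After insert 'fox': sets bits 1 4 7 -> bits=01001001000
After insert 'dog': sets bits 2 3 6 -> bits=01111011000
After insert 'pig': sets bits 0 2 -> bits=11111011000
insert 'cow' would touch bits 2 5 6; currently bit2=1, bit5=0, bit6=1
Bits that are 0 among those (would change 0->1): 5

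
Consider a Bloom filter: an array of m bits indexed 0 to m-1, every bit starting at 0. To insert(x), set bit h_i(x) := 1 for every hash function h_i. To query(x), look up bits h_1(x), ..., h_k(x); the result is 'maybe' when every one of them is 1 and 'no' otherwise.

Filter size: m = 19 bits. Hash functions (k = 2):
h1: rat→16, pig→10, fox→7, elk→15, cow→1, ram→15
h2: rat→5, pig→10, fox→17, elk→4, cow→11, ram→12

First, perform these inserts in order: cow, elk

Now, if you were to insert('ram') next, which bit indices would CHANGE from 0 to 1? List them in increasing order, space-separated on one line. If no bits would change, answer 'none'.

Answer: 12

Derivation:
Start: bits=0000000000000000000
After insert 'cow': sets bits 1 11 -> bits=0100000000010000000
After insert 'elk': sets bits 4 15 -> bits=0100100000010001000
insert 'ram' would touch bits 12 15; currently bit12=0, bit15=1
Bits that are 0 among those (would change 0->1): 12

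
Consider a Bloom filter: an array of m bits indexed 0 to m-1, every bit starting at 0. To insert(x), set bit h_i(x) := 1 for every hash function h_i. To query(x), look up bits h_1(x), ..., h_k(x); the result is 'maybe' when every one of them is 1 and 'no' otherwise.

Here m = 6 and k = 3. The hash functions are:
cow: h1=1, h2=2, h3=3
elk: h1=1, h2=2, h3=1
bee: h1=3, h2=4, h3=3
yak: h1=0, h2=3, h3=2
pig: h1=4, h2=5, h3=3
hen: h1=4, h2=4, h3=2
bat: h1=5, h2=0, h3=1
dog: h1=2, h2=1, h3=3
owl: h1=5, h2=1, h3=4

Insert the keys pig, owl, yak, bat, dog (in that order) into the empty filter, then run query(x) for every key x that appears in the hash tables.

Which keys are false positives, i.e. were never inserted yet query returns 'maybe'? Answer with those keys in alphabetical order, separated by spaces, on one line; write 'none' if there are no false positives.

Start: bits=000000
After insert 'pig': sets bits 3 4 5 -> bits=000111
After insert 'owl': sets bits 1 4 5 -> bits=010111
After insert 'yak': sets bits 0 2 3 -> bits=111111
After insert 'bat': sets bits 0 1 5 -> bits=111111
After insert 'dog': sets bits 1 2 3 -> bits=111111
Not inserted: bee cow elk hen — query each against bits=111111:
query bee: checks bit3=1, bit4=1 (all 1) -> maybe => FALSE POSITIVE
query cow: checks bit1=1, bit2=1, bit3=1 (all 1) -> maybe => FALSE POSITIVE
query elk: checks bit1=1, bit2=1 (all 1) -> maybe => FALSE POSITIVE
query hen: checks bit2=1, bit4=1 (all 1) -> maybe => FALSE POSITIVE
False positives (alphabetical): bee cow elk hen

Answer: bee cow elk hen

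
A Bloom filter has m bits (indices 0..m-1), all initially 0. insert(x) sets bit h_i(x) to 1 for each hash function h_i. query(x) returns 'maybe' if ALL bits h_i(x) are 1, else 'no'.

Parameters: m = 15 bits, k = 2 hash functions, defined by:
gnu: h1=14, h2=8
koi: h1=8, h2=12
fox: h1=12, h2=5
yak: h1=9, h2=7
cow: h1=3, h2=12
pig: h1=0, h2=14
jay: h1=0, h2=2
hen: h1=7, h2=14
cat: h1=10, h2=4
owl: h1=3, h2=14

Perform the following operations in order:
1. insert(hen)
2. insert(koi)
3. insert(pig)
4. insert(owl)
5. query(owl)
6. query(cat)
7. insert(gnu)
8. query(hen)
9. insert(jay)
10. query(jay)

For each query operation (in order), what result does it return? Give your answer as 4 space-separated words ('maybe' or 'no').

Answer: maybe no maybe maybe

Derivation:
Start: bits=000000000000000
Op 1: insert hen -> sets bits 7 14 -> bits=000000010000001
Op 2: insert koi -> sets bits 8 12 -> bits=000000011000101
Op 3: insert pig -> sets bits 0 14 -> bits=100000011000101
Op 4: insert owl -> sets bits 3 14 -> bits=100100011000101
Op 5: query owl -> checks bit3=1, bit14=1 (all 1) -> maybe
Op 6: query cat -> checks bit4=0, bit10=0 (has a 0) -> no
Op 7: insert gnu -> sets bits 8 14 -> bits=100100011000101
Op 8: query hen -> checks bit7=1, bit14=1 (all 1) -> maybe
Op 9: insert jay -> sets bits 0 2 -> bits=101100011000101
Op 10: query jay -> checks bit0=1, bit2=1 (all 1) -> maybe
Query results in order: maybe no maybe maybe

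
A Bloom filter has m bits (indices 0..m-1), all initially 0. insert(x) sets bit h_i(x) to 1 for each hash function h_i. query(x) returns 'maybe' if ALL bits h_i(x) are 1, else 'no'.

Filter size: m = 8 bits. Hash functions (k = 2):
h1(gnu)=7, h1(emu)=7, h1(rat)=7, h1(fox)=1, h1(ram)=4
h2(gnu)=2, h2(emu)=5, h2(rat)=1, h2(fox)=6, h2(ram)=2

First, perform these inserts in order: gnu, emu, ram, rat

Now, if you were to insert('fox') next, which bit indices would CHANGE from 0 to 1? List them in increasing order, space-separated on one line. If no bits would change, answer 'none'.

Answer: 6

Derivation:
Start: bits=00000000
After insert 'gnu': sets bits 2 7 -> bits=00100001
After insert 'emu': sets bits 5 7 -> bits=00100101
After insert 'ram': sets bits 2 4 -> bits=00101101
After insert 'rat': sets bits 1 7 -> bits=01101101
insert 'fox' would touch bits 1 6; currently bit1=1, bit6=0
Bits that are 0 among those (would change 0->1): 6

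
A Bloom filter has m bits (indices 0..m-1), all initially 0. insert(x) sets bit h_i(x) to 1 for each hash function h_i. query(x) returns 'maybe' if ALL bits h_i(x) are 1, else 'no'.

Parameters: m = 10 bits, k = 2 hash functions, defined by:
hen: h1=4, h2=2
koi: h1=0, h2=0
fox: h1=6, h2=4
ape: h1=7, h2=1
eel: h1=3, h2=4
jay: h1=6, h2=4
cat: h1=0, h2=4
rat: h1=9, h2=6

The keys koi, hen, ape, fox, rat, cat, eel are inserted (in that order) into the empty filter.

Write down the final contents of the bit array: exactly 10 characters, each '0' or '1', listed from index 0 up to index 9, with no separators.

Answer: 1111101101

Derivation:
Start: bits=0000000000
After insert 'koi': sets bits 0 -> bits=1000000000
After insert 'hen': sets bits 2 4 -> bits=1010100000
After insert 'ape': sets bits 1 7 -> bits=1110100100
After insert 'fox': sets bits 4 6 -> bits=1110101100
After insert 'rat': sets bits 6 9 -> bits=1110101101
After insert 'cat': sets bits 0 4 -> bits=1110101101
After insert 'eel': sets bits 3 4 -> bits=1111101101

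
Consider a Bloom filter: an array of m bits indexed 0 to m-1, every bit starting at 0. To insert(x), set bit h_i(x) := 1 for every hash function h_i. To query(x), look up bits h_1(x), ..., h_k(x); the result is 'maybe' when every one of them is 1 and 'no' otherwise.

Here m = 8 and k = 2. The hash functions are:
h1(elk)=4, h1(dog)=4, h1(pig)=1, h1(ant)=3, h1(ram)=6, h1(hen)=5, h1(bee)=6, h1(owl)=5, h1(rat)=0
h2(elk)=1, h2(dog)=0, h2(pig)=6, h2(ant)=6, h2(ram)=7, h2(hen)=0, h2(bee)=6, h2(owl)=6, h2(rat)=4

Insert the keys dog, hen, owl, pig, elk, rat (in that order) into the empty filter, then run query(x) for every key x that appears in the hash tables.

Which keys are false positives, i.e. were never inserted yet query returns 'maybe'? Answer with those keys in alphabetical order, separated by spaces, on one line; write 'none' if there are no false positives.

Answer: bee

Derivation:
Start: bits=00000000
After insert 'dog': sets bits 0 4 -> bits=10001000
After insert 'hen': sets bits 0 5 -> bits=10001100
After insert 'owl': sets bits 5 6 -> bits=10001110
After insert 'pig': sets bits 1 6 -> bits=11001110
After insert 'elk': sets bits 1 4 -> bits=11001110
After insert 'rat': sets bits 0 4 -> bits=11001110
Not inserted: ant bee ram — query each against bits=11001110:
query ant: checks bit3=0, bit6=1 (has a 0) -> no => not a false positive
query bee: checks bit6=1 (all 1) -> maybe => FALSE POSITIVE
query ram: checks bit6=1, bit7=0 (has a 0) -> no => not a false positive
False positives (alphabetical): bee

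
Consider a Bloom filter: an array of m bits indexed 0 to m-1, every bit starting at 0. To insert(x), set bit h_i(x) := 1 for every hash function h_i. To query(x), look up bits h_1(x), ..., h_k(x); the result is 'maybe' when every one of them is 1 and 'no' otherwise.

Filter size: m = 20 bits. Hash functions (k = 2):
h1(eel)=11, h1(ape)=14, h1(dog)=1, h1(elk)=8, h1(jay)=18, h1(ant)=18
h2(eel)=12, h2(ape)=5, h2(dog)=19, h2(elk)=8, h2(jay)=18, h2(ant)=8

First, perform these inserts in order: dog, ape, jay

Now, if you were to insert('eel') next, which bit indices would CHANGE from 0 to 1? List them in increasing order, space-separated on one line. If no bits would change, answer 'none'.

Start: bits=00000000000000000000
After insert 'dog': sets bits 1 19 -> bits=01000000000000000001
After insert 'ape': sets bits 5 14 -> bits=01000100000000100001
After insert 'jay': sets bits 18 -> bits=01000100000000100011
insert 'eel' would touch bits 11 12; currently bit11=0, bit12=0
Bits that are 0 among those (would change 0->1): 11 12

Answer: 11 12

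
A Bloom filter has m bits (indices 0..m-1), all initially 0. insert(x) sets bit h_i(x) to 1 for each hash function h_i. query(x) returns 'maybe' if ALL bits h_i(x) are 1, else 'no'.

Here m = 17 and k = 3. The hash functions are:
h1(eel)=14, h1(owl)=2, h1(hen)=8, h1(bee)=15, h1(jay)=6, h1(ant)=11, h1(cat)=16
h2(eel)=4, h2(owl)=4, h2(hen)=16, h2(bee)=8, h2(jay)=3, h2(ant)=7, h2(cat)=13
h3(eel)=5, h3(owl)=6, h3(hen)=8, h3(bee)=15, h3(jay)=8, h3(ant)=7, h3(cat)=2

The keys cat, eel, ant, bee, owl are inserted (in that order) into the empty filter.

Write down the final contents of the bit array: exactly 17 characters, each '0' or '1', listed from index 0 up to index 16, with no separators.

Start: bits=00000000000000000
After insert 'cat': sets bits 2 13 16 -> bits=00100000000001001
After insert 'eel': sets bits 4 5 14 -> bits=00101100000001101
After insert 'ant': sets bits 7 11 -> bits=00101101000101101
After insert 'bee': sets bits 8 15 -> bits=00101101100101111
After insert 'owl': sets bits 2 4 6 -> bits=00101111100101111

Answer: 00101111100101111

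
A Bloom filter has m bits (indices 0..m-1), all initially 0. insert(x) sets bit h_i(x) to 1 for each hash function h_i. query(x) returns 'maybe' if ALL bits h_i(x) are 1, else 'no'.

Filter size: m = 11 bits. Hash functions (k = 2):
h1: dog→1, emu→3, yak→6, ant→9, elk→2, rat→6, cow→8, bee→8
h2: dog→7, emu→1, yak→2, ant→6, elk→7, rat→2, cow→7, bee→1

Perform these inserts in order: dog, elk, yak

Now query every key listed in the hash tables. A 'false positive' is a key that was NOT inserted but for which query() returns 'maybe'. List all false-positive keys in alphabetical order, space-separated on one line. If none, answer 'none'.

Start: bits=00000000000
After insert 'dog': sets bits 1 7 -> bits=01000001000
After insert 'elk': sets bits 2 7 -> bits=01100001000
After insert 'yak': sets bits 2 6 -> bits=01100011000
Not inserted: ant bee cow emu rat — query each against bits=01100011000:
query ant: checks bit6=1, bit9=0 (has a 0) -> no => not a false positive
query bee: checks bit1=1, bit8=0 (has a 0) -> no => not a false positive
query cow: checks bit7=1, bit8=0 (has a 0) -> no => not a false positive
query emu: checks bit1=1, bit3=0 (has a 0) -> no => not a false positive
query rat: checks bit2=1, bit6=1 (all 1) -> maybe => FALSE POSITIVE
False positives (alphabetical): rat

Answer: rat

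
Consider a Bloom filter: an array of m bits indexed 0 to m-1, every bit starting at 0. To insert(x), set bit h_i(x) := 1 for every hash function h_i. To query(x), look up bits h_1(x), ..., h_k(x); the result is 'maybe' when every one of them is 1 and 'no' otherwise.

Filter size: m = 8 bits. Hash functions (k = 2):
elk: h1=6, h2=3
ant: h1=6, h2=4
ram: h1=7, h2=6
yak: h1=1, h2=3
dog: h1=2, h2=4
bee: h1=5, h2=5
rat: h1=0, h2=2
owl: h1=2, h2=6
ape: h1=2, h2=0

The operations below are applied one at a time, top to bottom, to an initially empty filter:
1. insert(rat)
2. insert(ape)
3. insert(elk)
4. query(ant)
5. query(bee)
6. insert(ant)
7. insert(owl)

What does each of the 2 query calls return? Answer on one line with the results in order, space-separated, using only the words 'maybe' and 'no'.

Start: bits=00000000
Op 1: insert rat -> sets bits 0 2 -> bits=10100000
Op 2: insert ape -> sets bits 0 2 -> bits=10100000
Op 3: insert elk -> sets bits 3 6 -> bits=10110010
Op 4: query ant -> checks bit4=0, bit6=1 (has a 0) -> no
Op 5: query bee -> checks bit5=0 (has a 0) -> no
Op 6: insert ant -> sets bits 4 6 -> bits=10111010
Op 7: insert owl -> sets bits 2 6 -> bits=10111010
Query results in order: no no

Answer: no no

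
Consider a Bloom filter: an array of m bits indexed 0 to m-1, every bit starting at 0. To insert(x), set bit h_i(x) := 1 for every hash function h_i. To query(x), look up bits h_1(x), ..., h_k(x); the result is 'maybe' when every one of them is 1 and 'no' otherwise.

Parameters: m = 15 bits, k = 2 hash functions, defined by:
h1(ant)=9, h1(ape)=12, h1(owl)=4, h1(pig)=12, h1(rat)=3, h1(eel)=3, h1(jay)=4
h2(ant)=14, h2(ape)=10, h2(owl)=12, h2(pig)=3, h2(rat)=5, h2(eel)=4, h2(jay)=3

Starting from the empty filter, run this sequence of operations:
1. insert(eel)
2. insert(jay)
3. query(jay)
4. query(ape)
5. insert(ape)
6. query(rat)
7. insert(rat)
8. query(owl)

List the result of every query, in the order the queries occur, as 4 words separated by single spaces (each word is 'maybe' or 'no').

Answer: maybe no no maybe

Derivation:
Start: bits=000000000000000
Op 1: insert eel -> sets bits 3 4 -> bits=000110000000000
Op 2: insert jay -> sets bits 3 4 -> bits=000110000000000
Op 3: query jay -> checks bit3=1, bit4=1 (all 1) -> maybe
Op 4: query ape -> checks bit10=0, bit12=0 (has a 0) -> no
Op 5: insert ape -> sets bits 10 12 -> bits=000110000010100
Op 6: query rat -> checks bit3=1, bit5=0 (has a 0) -> no
Op 7: insert rat -> sets bits 3 5 -> bits=000111000010100
Op 8: query owl -> checks bit4=1, bit12=1 (all 1) -> maybe
Query results in order: maybe no no maybe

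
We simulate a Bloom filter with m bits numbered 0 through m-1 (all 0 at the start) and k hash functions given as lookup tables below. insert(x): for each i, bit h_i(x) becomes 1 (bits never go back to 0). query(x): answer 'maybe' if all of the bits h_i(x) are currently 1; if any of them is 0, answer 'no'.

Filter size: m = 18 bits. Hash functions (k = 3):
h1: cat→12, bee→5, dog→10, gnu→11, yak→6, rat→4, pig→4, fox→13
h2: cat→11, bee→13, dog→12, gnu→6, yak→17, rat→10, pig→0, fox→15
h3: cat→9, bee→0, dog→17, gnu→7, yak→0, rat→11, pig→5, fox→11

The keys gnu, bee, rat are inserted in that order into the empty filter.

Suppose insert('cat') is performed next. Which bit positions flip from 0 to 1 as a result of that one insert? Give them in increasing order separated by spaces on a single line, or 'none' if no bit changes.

Start: bits=000000000000000000
After insert 'gnu': sets bits 6 7 11 -> bits=000000110001000000
After insert 'bee': sets bits 0 5 13 -> bits=100001110001010000
After insert 'rat': sets bits 4 10 11 -> bits=100011110011010000
insert 'cat' would touch bits 9 11 12; currently bit9=0, bit11=1, bit12=0
Bits that are 0 among those (would change 0->1): 9 12

Answer: 9 12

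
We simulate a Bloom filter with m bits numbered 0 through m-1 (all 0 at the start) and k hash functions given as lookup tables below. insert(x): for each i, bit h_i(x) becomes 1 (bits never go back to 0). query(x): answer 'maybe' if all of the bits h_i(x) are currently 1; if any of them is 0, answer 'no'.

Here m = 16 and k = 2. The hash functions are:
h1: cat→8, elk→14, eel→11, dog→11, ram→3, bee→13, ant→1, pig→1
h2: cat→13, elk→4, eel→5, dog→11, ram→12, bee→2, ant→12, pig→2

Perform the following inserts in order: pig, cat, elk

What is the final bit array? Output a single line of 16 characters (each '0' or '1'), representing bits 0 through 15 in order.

Answer: 0110100010000110

Derivation:
Start: bits=0000000000000000
After insert 'pig': sets bits 1 2 -> bits=0110000000000000
After insert 'cat': sets bits 8 13 -> bits=0110000010000100
After insert 'elk': sets bits 4 14 -> bits=0110100010000110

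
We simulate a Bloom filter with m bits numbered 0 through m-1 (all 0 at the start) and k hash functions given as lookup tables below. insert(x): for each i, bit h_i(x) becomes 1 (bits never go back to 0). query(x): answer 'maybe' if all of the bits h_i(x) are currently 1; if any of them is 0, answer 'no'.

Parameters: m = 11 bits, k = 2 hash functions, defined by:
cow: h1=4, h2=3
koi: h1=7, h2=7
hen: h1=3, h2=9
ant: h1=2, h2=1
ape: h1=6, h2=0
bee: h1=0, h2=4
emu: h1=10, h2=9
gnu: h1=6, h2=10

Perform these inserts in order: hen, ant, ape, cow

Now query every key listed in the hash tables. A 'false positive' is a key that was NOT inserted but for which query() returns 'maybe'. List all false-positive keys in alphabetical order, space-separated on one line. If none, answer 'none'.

Answer: bee

Derivation:
Start: bits=00000000000
After insert 'hen': sets bits 3 9 -> bits=00010000010
After insert 'ant': sets bits 1 2 -> bits=01110000010
After insert 'ape': sets bits 0 6 -> bits=11110010010
After insert 'cow': sets bits 3 4 -> bits=11111010010
Not inserted: bee emu gnu koi — query each against bits=11111010010:
query bee: checks bit0=1, bit4=1 (all 1) -> maybe => FALSE POSITIVE
query emu: checks bit9=1, bit10=0 (has a 0) -> no => not a false positive
query gnu: checks bit6=1, bit10=0 (has a 0) -> no => not a false positive
query koi: checks bit7=0 (has a 0) -> no => not a false positive
False positives (alphabetical): bee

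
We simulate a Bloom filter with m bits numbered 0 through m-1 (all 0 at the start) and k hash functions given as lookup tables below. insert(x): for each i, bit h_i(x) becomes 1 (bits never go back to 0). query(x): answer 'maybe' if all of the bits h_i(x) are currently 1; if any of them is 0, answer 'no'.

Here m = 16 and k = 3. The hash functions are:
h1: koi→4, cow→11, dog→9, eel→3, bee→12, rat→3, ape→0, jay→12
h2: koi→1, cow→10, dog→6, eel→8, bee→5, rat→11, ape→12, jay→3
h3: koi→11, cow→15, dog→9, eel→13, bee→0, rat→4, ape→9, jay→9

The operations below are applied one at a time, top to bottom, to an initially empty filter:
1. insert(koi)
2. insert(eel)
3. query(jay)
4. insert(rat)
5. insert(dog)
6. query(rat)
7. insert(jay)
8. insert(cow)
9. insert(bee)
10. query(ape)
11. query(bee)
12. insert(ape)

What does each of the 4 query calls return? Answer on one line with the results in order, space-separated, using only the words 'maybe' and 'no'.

Answer: no maybe maybe maybe

Derivation:
Start: bits=0000000000000000
Op 1: insert koi -> sets bits 1 4 11 -> bits=0100100000010000
Op 2: insert eel -> sets bits 3 8 13 -> bits=0101100010010100
Op 3: query jay -> checks bit3=1, bit9=0, bit12=0 (has a 0) -> no
Op 4: insert rat -> sets bits 3 4 11 -> bits=0101100010010100
Op 5: insert dog -> sets bits 6 9 -> bits=0101101011010100
Op 6: query rat -> checks bit3=1, bit4=1, bit11=1 (all 1) -> maybe
Op 7: insert jay -> sets bits 3 9 12 -> bits=0101101011011100
Op 8: insert cow -> sets bits 10 11 15 -> bits=0101101011111101
Op 9: insert bee -> sets bits 0 5 12 -> bits=1101111011111101
Op 10: query ape -> checks bit0=1, bit9=1, bit12=1 (all 1) -> maybe
Op 11: query bee -> checks bit0=1, bit5=1, bit12=1 (all 1) -> maybe
Op 12: insert ape -> sets bits 0 9 12 -> bits=1101111011111101
Query results in order: no maybe maybe maybe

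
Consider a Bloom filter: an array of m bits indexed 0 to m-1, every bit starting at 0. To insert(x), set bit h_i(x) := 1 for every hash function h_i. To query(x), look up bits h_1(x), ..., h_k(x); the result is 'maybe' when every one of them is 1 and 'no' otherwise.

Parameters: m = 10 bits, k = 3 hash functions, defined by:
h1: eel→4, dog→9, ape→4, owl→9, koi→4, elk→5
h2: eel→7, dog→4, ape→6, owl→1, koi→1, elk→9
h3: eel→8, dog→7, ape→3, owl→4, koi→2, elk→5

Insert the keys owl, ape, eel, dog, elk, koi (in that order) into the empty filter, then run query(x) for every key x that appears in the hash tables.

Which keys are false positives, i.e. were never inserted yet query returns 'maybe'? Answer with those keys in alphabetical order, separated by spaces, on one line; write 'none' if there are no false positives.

Answer: none

Derivation:
Start: bits=0000000000
After insert 'owl': sets bits 1 4 9 -> bits=0100100001
After insert 'ape': sets bits 3 4 6 -> bits=0101101001
After insert 'eel': sets bits 4 7 8 -> bits=0101101111
After insert 'dog': sets bits 4 7 9 -> bits=0101101111
After insert 'elk': sets bits 5 9 -> bits=0101111111
After insert 'koi': sets bits 1 2 4 -> bits=0111111111
Not inserted: (none) — query each against bits=0111111111:
False positives (alphabetical): none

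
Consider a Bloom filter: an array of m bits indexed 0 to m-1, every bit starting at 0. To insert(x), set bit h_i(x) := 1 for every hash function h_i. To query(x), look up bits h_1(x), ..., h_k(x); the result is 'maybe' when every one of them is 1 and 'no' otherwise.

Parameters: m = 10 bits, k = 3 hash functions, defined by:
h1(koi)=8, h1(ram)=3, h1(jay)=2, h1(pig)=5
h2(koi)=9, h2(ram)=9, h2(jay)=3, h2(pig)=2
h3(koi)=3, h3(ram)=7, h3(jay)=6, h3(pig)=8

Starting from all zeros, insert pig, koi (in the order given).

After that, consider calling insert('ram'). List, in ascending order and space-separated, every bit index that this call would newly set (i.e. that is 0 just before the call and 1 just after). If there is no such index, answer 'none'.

Answer: 7

Derivation:
Start: bits=0000000000
After insert 'pig': sets bits 2 5 8 -> bits=0010010010
After insert 'koi': sets bits 3 8 9 -> bits=0011010011
insert 'ram' would touch bits 3 7 9; currently bit3=1, bit7=0, bit9=1
Bits that are 0 among those (would change 0->1): 7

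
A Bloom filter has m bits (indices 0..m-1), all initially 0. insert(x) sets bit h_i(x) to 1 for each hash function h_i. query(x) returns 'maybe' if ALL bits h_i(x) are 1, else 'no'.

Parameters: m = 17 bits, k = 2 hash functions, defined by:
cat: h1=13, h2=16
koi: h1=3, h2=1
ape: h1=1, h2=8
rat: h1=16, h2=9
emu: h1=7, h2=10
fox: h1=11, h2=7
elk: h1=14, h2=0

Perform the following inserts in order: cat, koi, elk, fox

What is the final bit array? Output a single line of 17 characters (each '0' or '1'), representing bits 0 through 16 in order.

Answer: 11010001000101101

Derivation:
Start: bits=00000000000000000
After insert 'cat': sets bits 13 16 -> bits=00000000000001001
After insert 'koi': sets bits 1 3 -> bits=01010000000001001
After insert 'elk': sets bits 0 14 -> bits=11010000000001101
After insert 'fox': sets bits 7 11 -> bits=11010001000101101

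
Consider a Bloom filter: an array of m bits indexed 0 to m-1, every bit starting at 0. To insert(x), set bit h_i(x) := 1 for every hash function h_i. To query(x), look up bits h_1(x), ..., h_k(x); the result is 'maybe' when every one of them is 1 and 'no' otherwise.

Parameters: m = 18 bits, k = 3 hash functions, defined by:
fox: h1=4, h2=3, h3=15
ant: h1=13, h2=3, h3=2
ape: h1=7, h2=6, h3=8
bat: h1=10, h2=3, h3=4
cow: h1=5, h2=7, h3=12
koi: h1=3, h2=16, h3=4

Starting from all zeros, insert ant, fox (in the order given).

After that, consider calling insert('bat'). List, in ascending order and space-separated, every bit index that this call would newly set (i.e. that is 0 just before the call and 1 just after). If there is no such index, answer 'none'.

Answer: 10

Derivation:
Start: bits=000000000000000000
After insert 'ant': sets bits 2 3 13 -> bits=001100000000010000
After insert 'fox': sets bits 3 4 15 -> bits=001110000000010100
insert 'bat' would touch bits 3 4 10; currently bit3=1, bit4=1, bit10=0
Bits that are 0 among those (would change 0->1): 10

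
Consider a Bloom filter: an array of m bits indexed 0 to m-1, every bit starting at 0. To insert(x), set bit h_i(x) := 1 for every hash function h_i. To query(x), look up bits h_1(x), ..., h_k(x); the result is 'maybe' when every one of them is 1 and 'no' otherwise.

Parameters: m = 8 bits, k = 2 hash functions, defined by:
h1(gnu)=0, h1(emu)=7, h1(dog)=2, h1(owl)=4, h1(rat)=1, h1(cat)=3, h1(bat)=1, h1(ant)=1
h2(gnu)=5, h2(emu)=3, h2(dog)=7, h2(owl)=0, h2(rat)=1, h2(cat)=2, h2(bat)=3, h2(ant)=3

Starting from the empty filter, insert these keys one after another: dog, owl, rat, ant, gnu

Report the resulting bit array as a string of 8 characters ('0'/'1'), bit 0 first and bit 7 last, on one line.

Start: bits=00000000
After insert 'dog': sets bits 2 7 -> bits=00100001
After insert 'owl': sets bits 0 4 -> bits=10101001
After insert 'rat': sets bits 1 -> bits=11101001
After insert 'ant': sets bits 1 3 -> bits=11111001
After insert 'gnu': sets bits 0 5 -> bits=11111101

Answer: 11111101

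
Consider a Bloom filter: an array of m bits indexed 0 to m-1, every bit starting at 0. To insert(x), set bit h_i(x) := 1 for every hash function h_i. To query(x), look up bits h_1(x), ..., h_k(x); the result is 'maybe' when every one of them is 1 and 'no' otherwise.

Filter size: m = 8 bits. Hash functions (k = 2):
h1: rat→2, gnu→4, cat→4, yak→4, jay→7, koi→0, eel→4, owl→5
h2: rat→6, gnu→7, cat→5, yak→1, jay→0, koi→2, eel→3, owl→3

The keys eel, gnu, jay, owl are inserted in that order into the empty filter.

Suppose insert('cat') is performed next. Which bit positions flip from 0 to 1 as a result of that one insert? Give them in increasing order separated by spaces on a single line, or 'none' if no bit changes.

Answer: none

Derivation:
Start: bits=00000000
After insert 'eel': sets bits 3 4 -> bits=00011000
After insert 'gnu': sets bits 4 7 -> bits=00011001
After insert 'jay': sets bits 0 7 -> bits=10011001
After insert 'owl': sets bits 3 5 -> bits=10011101
insert 'cat' would touch bits 4 5; currently bit4=1, bit5=1
Bits that are 0 among those (would change 0->1): none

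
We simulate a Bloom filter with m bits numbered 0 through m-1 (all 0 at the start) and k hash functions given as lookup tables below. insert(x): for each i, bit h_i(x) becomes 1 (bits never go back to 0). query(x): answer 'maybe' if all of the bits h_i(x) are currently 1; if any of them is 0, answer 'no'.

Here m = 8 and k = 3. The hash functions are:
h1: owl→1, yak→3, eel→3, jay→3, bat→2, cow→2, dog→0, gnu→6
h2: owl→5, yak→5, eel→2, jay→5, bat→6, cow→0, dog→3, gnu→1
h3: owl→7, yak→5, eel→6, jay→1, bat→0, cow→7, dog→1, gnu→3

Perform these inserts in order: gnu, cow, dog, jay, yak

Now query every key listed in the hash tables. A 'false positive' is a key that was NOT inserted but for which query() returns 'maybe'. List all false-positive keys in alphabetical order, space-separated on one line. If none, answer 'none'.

Start: bits=00000000
After insert 'gnu': sets bits 1 3 6 -> bits=01010010
After insert 'cow': sets bits 0 2 7 -> bits=11110011
After insert 'dog': sets bits 0 1 3 -> bits=11110011
After insert 'jay': sets bits 1 3 5 -> bits=11110111
After insert 'yak': sets bits 3 5 -> bits=11110111
Not inserted: bat eel owl — query each against bits=11110111:
query bat: checks bit0=1, bit2=1, bit6=1 (all 1) -> maybe => FALSE POSITIVE
query eel: checks bit2=1, bit3=1, bit6=1 (all 1) -> maybe => FALSE POSITIVE
query owl: checks bit1=1, bit5=1, bit7=1 (all 1) -> maybe => FALSE POSITIVE
False positives (alphabetical): bat eel owl

Answer: bat eel owl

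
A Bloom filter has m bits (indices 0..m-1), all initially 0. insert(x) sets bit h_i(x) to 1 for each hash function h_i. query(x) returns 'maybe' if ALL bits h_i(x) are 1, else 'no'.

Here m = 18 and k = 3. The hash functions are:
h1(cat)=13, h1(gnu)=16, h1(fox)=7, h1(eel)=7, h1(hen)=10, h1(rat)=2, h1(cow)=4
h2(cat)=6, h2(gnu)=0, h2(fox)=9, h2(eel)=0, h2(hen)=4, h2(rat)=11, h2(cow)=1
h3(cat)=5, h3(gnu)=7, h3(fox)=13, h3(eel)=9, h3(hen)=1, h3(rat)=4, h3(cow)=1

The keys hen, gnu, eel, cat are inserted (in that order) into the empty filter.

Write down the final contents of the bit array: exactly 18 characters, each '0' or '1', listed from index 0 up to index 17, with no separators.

Answer: 110011110110010010

Derivation:
Start: bits=000000000000000000
After insert 'hen': sets bits 1 4 10 -> bits=010010000010000000
After insert 'gnu': sets bits 0 7 16 -> bits=110010010010000010
After insert 'eel': sets bits 0 7 9 -> bits=110010010110000010
After insert 'cat': sets bits 5 6 13 -> bits=110011110110010010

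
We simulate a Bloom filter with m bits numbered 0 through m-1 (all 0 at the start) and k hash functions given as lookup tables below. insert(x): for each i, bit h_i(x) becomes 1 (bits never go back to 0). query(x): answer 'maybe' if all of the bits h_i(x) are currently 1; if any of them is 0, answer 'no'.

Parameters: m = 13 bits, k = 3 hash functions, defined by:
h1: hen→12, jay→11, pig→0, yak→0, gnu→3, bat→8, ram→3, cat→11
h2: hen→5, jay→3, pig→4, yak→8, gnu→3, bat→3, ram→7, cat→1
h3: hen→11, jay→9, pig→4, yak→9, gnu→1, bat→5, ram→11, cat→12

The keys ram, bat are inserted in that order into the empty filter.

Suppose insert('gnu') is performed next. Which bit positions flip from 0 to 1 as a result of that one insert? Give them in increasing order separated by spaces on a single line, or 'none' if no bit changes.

Answer: 1

Derivation:
Start: bits=0000000000000
After insert 'ram': sets bits 3 7 11 -> bits=0001000100010
After insert 'bat': sets bits 3 5 8 -> bits=0001010110010
insert 'gnu' would touch bits 1 3; currently bit1=0, bit3=1
Bits that are 0 among those (would change 0->1): 1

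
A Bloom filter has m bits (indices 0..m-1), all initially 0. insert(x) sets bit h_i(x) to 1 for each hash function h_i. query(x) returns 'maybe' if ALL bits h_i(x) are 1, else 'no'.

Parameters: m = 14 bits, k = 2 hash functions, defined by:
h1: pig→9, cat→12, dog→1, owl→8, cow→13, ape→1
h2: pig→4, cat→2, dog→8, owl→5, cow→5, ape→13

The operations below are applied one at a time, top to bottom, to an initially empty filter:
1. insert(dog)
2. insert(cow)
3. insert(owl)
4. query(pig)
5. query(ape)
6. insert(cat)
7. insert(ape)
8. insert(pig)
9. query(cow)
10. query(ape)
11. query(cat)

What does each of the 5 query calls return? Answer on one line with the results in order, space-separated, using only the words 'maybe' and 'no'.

Answer: no maybe maybe maybe maybe

Derivation:
Start: bits=00000000000000
Op 1: insert dog -> sets bits 1 8 -> bits=01000000100000
Op 2: insert cow -> sets bits 5 13 -> bits=01000100100001
Op 3: insert owl -> sets bits 5 8 -> bits=01000100100001
Op 4: query pig -> checks bit4=0, bit9=0 (has a 0) -> no
Op 5: query ape -> checks bit1=1, bit13=1 (all 1) -> maybe
Op 6: insert cat -> sets bits 2 12 -> bits=01100100100011
Op 7: insert ape -> sets bits 1 13 -> bits=01100100100011
Op 8: insert pig -> sets bits 4 9 -> bits=01101100110011
Op 9: query cow -> checks bit5=1, bit13=1 (all 1) -> maybe
Op 10: query ape -> checks bit1=1, bit13=1 (all 1) -> maybe
Op 11: query cat -> checks bit2=1, bit12=1 (all 1) -> maybe
Query results in order: no maybe maybe maybe maybe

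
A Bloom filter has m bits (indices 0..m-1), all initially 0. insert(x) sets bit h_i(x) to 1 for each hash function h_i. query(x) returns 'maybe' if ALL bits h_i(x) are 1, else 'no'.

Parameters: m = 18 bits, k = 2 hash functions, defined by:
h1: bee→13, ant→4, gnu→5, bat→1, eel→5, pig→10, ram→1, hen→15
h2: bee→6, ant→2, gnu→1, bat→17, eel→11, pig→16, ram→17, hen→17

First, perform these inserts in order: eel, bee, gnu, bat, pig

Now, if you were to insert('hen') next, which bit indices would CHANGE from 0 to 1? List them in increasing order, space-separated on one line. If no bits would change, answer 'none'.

Answer: 15

Derivation:
Start: bits=000000000000000000
After insert 'eel': sets bits 5 11 -> bits=000001000001000000
After insert 'bee': sets bits 6 13 -> bits=000001100001010000
After insert 'gnu': sets bits 1 5 -> bits=010001100001010000
After insert 'bat': sets bits 1 17 -> bits=010001100001010001
After insert 'pig': sets bits 10 16 -> bits=010001100011010011
insert 'hen' would touch bits 15 17; currently bit15=0, bit17=1
Bits that are 0 among those (would change 0->1): 15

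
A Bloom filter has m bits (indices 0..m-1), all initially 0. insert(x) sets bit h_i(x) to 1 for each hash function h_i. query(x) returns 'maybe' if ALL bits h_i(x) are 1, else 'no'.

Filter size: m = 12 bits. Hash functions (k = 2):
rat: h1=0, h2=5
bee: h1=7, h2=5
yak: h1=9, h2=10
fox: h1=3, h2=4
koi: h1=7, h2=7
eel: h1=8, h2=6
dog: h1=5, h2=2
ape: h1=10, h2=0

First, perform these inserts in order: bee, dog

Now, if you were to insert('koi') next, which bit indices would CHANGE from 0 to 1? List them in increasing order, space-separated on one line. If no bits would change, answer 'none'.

Start: bits=000000000000
After insert 'bee': sets bits 5 7 -> bits=000001010000
After insert 'dog': sets bits 2 5 -> bits=001001010000
insert 'koi' would touch bits 7; currently bit7=1
Bits that are 0 among those (would change 0->1): none

Answer: none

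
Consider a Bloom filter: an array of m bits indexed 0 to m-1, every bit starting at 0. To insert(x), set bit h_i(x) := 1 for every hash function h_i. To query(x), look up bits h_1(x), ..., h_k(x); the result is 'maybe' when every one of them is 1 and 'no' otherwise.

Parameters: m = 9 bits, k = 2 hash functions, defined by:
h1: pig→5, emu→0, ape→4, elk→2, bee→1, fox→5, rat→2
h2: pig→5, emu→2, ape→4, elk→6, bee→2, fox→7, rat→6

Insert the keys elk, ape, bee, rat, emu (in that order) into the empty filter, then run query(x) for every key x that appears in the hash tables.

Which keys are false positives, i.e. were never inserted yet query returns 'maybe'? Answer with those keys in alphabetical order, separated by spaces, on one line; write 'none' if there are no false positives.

Answer: none

Derivation:
Start: bits=000000000
After insert 'elk': sets bits 2 6 -> bits=001000100
After insert 'ape': sets bits 4 -> bits=001010100
After insert 'bee': sets bits 1 2 -> bits=011010100
After insert 'rat': sets bits 2 6 -> bits=011010100
After insert 'emu': sets bits 0 2 -> bits=111010100
Not inserted: fox pig — query each against bits=111010100:
query fox: checks bit5=0, bit7=0 (has a 0) -> no => not a false positive
query pig: checks bit5=0 (has a 0) -> no => not a false positive
False positives (alphabetical): none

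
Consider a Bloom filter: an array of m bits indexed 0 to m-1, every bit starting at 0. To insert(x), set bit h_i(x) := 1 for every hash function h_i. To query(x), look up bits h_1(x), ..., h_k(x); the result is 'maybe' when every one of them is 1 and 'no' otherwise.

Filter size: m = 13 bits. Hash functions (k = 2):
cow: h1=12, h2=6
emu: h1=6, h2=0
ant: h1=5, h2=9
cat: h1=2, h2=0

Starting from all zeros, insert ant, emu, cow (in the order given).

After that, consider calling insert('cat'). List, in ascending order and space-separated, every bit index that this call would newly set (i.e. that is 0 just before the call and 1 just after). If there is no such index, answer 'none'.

Start: bits=0000000000000
After insert 'ant': sets bits 5 9 -> bits=0000010001000
After insert 'emu': sets bits 0 6 -> bits=1000011001000
After insert 'cow': sets bits 6 12 -> bits=1000011001001
insert 'cat' would touch bits 0 2; currently bit0=1, bit2=0
Bits that are 0 among those (would change 0->1): 2

Answer: 2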